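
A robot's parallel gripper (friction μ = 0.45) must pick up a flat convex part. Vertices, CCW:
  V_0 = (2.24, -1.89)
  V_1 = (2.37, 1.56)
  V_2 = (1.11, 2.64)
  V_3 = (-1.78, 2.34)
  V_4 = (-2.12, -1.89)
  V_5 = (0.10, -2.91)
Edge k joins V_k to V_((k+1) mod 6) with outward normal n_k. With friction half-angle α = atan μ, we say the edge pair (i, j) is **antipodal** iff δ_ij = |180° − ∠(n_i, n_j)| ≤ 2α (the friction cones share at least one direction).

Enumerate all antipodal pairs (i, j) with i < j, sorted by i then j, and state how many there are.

α = atan 0.45 = 24.23°;  2α = 48.46°
n_0 = (+0.9993, -0.0377)
n_1 = (+0.6508, +0.7593)
n_2 = (-0.1033, +0.9947)
n_3 = (-0.9968, +0.0801)
n_4 = (-0.4175, -0.9087)
n_5 = (+0.4303, -0.9027)
  (0,1): δ = 128.44°  ·
  (0,2): δ = 81.92°  ·
  (0,3): δ = 2.44°  ✓
  (0,4): δ = 67.48°  ·
  (0,5): δ = 117.64°  ·
  (1,2): δ = 133.47°  ·
  (1,3): δ = 53.99°  ·
  (1,4): δ = 15.92°  ✓
  (1,5): δ = 66.09°  ·
  (2,3): δ = 100.52°  ·
  (2,4): δ = 30.60°  ✓
  (2,5): δ = 19.56°  ✓
  (3,4): δ = 110.08°  ·
  (3,5): δ = 59.92°  ·
  (4,5): δ = 129.84°  ·
antipodal pairs: 4

count = 4; pairs: (0,3), (1,4), (2,4), (2,5)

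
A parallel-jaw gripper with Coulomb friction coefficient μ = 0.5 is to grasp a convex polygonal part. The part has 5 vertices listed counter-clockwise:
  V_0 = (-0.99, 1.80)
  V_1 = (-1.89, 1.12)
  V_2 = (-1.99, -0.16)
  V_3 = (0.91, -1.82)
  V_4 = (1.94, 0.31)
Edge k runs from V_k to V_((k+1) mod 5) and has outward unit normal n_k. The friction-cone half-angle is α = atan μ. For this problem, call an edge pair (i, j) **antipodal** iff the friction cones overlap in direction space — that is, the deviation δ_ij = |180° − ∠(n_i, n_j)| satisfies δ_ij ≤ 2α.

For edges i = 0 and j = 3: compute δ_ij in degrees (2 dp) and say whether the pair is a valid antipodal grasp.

δ = 27.12°, valid

α = atan 0.5 = 26.57°;  2α = 53.13°
edge 0: e_0 = (-0.90, -0.68);  n_0 = (-0.6028, +0.7979)
edge 3: e_3 = (+1.03, +2.13);  n_3 = (+0.9003, -0.4353)
∠(n_0, n_3) = 152.88°
δ = |180° − 152.88°| = 27.12°
27.12° ≤ 2α = 53.13°  →  valid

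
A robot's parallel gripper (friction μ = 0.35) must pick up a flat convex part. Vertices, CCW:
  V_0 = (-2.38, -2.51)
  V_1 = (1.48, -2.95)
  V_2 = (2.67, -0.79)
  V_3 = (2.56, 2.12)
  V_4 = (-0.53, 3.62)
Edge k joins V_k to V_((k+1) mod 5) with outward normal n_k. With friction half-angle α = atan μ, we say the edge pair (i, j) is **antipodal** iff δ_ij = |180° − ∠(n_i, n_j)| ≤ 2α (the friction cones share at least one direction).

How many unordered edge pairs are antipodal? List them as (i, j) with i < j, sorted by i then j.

α = atan 0.35 = 19.29°;  2α = 38.58°
n_0 = (-0.1133, -0.9936)
n_1 = (+0.8759, -0.4825)
n_2 = (+0.9993, +0.0378)
n_3 = (+0.4367, +0.8996)
n_4 = (-0.9574, +0.2889)
  (0,1): δ = 112.35°  ·
  (0,2): δ = 81.33°  ·
  (0,3): δ = 19.39°  ✓
  (0,4): δ = 79.71°  ·
  (1,2): δ = 148.98°  ·
  (1,3): δ = 87.04°  ·
  (1,4): δ = 12.06°  ✓
  (2,3): δ = 118.06°  ·
  (2,4): δ = 18.96°  ✓
  (3,4): δ = 80.90°  ·
antipodal pairs: 3

count = 3; pairs: (0,3), (1,4), (2,4)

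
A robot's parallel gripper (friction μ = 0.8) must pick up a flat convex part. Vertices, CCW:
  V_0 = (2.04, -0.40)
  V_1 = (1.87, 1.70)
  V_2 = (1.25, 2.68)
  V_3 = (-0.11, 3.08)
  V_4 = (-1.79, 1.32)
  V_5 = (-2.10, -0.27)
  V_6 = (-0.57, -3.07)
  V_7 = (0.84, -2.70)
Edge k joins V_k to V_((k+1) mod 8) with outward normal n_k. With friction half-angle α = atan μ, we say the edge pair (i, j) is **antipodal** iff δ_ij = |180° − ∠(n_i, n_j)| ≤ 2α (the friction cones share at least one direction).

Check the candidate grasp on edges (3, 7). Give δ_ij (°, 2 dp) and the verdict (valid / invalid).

δ = 16.11°, valid

α = atan 0.8 = 38.66°;  2α = 77.32°
edge 3: e_3 = (-1.68, -1.76);  n_3 = (-0.7234, +0.6905)
edge 7: e_7 = (+1.20, +2.30);  n_7 = (+0.8866, -0.4626)
∠(n_3, n_7) = 163.89°
δ = |180° − 163.89°| = 16.11°
16.11° ≤ 2α = 77.32°  →  valid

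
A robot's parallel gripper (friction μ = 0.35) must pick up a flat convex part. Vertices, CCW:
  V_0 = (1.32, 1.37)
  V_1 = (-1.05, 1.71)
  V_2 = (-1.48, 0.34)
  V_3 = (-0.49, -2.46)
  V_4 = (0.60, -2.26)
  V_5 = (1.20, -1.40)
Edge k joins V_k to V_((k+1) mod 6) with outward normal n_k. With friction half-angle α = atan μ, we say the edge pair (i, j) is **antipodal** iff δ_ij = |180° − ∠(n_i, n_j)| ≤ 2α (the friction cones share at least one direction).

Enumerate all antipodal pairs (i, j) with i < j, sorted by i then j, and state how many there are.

count = 4; pairs: (0,3), (1,4), (1,5), (2,5)

α = atan 0.35 = 19.29°;  2α = 38.58°
n_0 = (+0.1420, +0.9899)
n_1 = (-0.9541, +0.2995)
n_2 = (-0.9428, -0.3333)
n_3 = (+0.1805, -0.9836)
n_4 = (+0.8201, -0.5722)
n_5 = (+0.9991, -0.0433)
  (0,1): δ = 99.26°  ·
  (0,2): δ = 62.36°  ·
  (0,3): δ = 18.56°  ✓
  (0,4): δ = 63.26°  ·
  (0,5): δ = 95.68°  ·
  (1,2): δ = 143.10°  ·
  (1,3): δ = 62.18°  ·
  (1,4): δ = 17.48°  ✓
  (1,5): δ = 14.94°  ✓
  (2,3): δ = 99.07°  ·
  (2,4): δ = 54.37°  ·
  (2,5): δ = 21.95°  ✓
  (3,4): δ = 135.30°  ·
  (3,5): δ = 102.88°  ·
  (4,5): δ = 147.58°  ·
antipodal pairs: 4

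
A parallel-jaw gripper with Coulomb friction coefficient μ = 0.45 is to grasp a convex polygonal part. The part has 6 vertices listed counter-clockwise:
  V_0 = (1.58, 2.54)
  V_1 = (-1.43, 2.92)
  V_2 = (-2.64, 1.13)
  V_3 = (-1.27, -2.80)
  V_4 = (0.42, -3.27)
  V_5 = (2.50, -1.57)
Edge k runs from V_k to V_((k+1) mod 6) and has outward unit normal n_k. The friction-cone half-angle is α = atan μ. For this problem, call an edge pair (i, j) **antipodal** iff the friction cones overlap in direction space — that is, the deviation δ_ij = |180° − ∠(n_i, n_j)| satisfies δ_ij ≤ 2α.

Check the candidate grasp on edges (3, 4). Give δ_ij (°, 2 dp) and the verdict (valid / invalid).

α = atan 0.45 = 24.23°;  2α = 48.46°
edge 3: e_3 = (+1.69, -0.47);  n_3 = (-0.2679, -0.9634)
edge 4: e_4 = (+2.08, +1.70);  n_4 = (+0.6328, -0.7743)
∠(n_3, n_4) = 54.80°
δ = |180° − 54.80°| = 125.20°
125.20° > 2α = 48.46°  →  invalid

δ = 125.20°, invalid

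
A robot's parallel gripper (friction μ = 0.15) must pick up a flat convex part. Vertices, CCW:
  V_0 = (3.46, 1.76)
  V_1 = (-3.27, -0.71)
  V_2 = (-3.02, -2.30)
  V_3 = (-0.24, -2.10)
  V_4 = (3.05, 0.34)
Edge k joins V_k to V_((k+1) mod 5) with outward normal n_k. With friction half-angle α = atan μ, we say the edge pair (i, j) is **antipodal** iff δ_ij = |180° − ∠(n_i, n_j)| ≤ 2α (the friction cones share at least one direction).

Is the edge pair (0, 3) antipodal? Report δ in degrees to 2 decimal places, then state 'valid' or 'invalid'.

α = atan 0.15 = 8.53°;  2α = 17.06°
edge 0: e_0 = (-6.73, -2.47);  n_0 = (-0.3445, +0.9388)
edge 3: e_3 = (+3.29, +2.44);  n_3 = (+0.5957, -0.8032)
∠(n_0, n_3) = 163.59°
δ = |180° − 163.59°| = 16.41°
16.41° ≤ 2α = 17.06°  →  valid

δ = 16.41°, valid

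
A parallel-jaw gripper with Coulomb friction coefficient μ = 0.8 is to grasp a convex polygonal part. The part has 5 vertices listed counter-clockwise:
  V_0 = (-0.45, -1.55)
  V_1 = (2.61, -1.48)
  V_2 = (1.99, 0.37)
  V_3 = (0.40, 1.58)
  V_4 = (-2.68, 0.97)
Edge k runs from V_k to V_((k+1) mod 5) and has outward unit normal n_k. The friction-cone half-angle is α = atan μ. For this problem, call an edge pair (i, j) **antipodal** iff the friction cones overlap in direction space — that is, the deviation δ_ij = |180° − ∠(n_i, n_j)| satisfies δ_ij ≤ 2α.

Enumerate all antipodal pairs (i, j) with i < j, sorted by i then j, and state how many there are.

count = 6; pairs: (0,1), (0,2), (0,3), (1,4), (2,4), (3,4)

α = atan 0.8 = 38.66°;  2α = 77.32°
n_0 = (+0.0229, -0.9997)
n_1 = (+0.9482, +0.3178)
n_2 = (+0.6056, +0.7958)
n_3 = (-0.1943, +0.9809)
n_4 = (-0.7489, -0.6627)
  (0,1): δ = 72.78°  ✓
  (0,2): δ = 38.58°  ✓
  (0,3): δ = 9.89°  ✓
  (0,4): δ = 130.20°  ·
  (1,2): δ = 145.80°  ·
  (1,3): δ = 97.33°  ·
  (1,4): δ = 22.98°  ✓
  (2,3): δ = 131.53°  ·
  (2,4): δ = 11.22°  ✓
  (3,4): δ = 59.70°  ✓
antipodal pairs: 6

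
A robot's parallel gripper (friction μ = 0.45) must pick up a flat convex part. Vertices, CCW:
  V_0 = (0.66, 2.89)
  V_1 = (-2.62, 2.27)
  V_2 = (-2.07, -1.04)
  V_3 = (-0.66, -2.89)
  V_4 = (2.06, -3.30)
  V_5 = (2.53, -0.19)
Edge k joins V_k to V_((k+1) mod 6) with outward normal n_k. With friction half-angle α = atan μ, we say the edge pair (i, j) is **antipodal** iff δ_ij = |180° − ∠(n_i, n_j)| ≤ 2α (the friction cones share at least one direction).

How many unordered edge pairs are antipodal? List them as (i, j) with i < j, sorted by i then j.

count = 5; pairs: (0,3), (1,4), (1,5), (2,4), (2,5)

α = atan 0.45 = 24.23°;  2α = 48.46°
n_0 = (-0.1857, +0.9826)
n_1 = (-0.9865, -0.1639)
n_2 = (-0.7953, -0.6062)
n_3 = (-0.1491, -0.9888)
n_4 = (+0.9888, -0.1494)
n_5 = (+0.8548, +0.5190)
  (0,1): δ = 91.27°  ·
  (0,2): δ = 63.39°  ·
  (0,3): δ = 19.28°  ✓
  (0,4): δ = 70.70°  ·
  (0,5): δ = 110.56°  ·
  (1,2): δ = 152.12°  ·
  (1,3): δ = 108.01°  ·
  (1,4): δ = 18.03°  ✓
  (1,5): δ = 21.83°  ✓
  (2,3): δ = 135.89°  ·
  (2,4): δ = 45.91°  ✓
  (2,5): δ = 6.05°  ✓
  (3,4): δ = 90.02°  ·
  (3,5): δ = 50.16°  ·
  (4,5): δ = 140.14°  ·
antipodal pairs: 5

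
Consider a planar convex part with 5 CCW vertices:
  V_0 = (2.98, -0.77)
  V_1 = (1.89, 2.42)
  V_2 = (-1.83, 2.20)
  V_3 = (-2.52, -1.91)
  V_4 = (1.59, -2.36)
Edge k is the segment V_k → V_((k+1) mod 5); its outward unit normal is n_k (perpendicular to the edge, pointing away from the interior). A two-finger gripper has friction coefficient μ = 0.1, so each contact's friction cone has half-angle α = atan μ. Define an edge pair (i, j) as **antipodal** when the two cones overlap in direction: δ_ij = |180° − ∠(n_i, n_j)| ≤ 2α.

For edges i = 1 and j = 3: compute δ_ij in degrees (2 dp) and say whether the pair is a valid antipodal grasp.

α = atan 0.1 = 5.71°;  2α = 11.42°
edge 1: e_1 = (-3.72, -0.22);  n_1 = (-0.0590, +0.9983)
edge 3: e_3 = (+4.11, -0.45);  n_3 = (-0.1088, -0.9941)
∠(n_1, n_3) = 170.37°
δ = |180° − 170.37°| = 9.63°
9.63° ≤ 2α = 11.42°  →  valid

δ = 9.63°, valid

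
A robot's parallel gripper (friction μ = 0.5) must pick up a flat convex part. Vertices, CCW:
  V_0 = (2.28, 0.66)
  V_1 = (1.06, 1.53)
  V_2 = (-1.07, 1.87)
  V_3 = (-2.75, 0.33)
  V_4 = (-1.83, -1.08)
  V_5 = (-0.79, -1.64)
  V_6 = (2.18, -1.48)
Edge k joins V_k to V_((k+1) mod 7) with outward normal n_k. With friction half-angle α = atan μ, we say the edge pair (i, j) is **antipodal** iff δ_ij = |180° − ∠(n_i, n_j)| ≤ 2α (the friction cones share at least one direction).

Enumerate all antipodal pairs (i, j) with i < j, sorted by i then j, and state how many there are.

α = atan 0.5 = 26.57°;  2α = 53.13°
n_0 = (+0.5806, +0.8142)
n_1 = (+0.1576, +0.9875)
n_2 = (-0.6757, +0.7372)
n_3 = (-0.8375, -0.5464)
n_4 = (-0.4741, -0.8805)
n_5 = (+0.0538, -0.9986)
n_6 = (+0.9989, -0.0467)
  (0,1): δ = 153.58°  ·
  (0,2): δ = 102.00°  ·
  (0,3): δ = 21.38°  ✓
  (0,4): δ = 7.19°  ✓
  (0,5): δ = 38.58°  ✓
  (0,6): δ = 122.82°  ·
  (1,2): δ = 128.42°  ·
  (1,3): δ = 47.81°  ✓
  (1,4): δ = 19.23°  ✓
  (1,5): δ = 12.15°  ✓
  (1,6): δ = 96.39°  ·
  (2,3): δ = 99.39°  ·
  (2,4): δ = 70.81°  ·
  (2,5): δ = 39.43°  ✓
  (2,6): δ = 44.81°  ✓
  (3,4): δ = 151.42°  ·
  (3,5): δ = 120.04°  ·
  (3,6): δ = 35.80°  ✓
  (4,5): δ = 148.62°  ·
  (4,6): δ = 64.37°  ·
  (5,6): δ = 95.76°  ·
antipodal pairs: 9

count = 9; pairs: (0,3), (0,4), (0,5), (1,3), (1,4), (1,5), (2,5), (2,6), (3,6)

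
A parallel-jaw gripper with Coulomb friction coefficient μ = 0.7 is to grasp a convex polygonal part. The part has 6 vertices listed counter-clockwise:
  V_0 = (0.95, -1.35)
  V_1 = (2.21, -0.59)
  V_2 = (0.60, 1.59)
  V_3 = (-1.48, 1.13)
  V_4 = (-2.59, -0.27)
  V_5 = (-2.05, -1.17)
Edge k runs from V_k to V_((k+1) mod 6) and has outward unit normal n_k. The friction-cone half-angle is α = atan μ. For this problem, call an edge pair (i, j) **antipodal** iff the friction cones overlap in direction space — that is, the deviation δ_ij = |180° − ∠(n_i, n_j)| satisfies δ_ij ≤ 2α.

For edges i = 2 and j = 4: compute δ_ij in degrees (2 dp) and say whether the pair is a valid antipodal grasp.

α = atan 0.7 = 34.99°;  2α = 69.98°
edge 2: e_2 = (-2.08, -0.46);  n_2 = (-0.2159, +0.9764)
edge 4: e_4 = (+0.54, -0.90);  n_4 = (-0.8575, -0.5145)
∠(n_2, n_4) = 108.49°
δ = |180° − 108.49°| = 71.51°
71.51° > 2α = 69.98°  →  invalid

δ = 71.51°, invalid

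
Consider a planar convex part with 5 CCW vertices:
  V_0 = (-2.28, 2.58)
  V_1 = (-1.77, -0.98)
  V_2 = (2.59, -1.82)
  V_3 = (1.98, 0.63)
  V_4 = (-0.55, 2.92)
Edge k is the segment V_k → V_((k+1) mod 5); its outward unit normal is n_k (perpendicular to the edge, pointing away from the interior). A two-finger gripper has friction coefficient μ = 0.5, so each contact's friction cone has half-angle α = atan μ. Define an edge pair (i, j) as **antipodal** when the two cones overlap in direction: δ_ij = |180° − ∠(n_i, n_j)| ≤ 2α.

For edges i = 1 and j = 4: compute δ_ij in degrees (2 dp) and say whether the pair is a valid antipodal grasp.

δ = 22.02°, valid

α = atan 0.5 = 26.57°;  2α = 53.13°
edge 1: e_1 = (+4.36, -0.84);  n_1 = (-0.1892, -0.9819)
edge 4: e_4 = (-1.73, -0.34);  n_4 = (-0.1928, +0.9812)
∠(n_1, n_4) = 157.98°
δ = |180° − 157.98°| = 22.02°
22.02° ≤ 2α = 53.13°  →  valid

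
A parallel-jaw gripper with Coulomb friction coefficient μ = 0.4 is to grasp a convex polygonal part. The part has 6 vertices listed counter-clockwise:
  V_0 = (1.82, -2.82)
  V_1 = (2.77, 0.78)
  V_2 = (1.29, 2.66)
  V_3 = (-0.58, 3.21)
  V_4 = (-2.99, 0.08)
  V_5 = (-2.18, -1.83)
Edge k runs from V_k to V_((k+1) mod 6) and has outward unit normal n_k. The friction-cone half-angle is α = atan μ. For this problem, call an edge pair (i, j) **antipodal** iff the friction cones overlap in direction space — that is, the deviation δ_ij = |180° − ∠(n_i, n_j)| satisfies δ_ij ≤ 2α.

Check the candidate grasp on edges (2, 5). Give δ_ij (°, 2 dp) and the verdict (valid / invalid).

δ = 2.49°, valid

α = atan 0.4 = 21.80°;  2α = 43.60°
edge 2: e_2 = (-1.87, +0.55);  n_2 = (+0.2822, +0.9594)
edge 5: e_5 = (+4.00, -0.99);  n_5 = (-0.2403, -0.9707)
∠(n_2, n_5) = 177.51°
δ = |180° − 177.51°| = 2.49°
2.49° ≤ 2α = 43.60°  →  valid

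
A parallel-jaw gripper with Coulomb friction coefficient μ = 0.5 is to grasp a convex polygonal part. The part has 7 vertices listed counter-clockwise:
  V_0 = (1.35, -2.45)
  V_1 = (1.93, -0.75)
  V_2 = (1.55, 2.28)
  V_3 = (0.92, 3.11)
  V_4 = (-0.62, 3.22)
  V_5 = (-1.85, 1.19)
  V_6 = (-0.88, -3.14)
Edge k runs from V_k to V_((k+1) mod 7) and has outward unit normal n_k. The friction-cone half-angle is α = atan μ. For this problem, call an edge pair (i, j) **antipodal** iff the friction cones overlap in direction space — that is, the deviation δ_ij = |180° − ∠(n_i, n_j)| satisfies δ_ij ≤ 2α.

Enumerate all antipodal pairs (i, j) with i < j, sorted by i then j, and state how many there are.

α = atan 0.5 = 26.57°;  2α = 53.13°
n_0 = (+0.9464, -0.3229)
n_1 = (+0.9922, +0.1244)
n_2 = (+0.7965, +0.6046)
n_3 = (+0.0712, +0.9975)
n_4 = (-0.8553, +0.5182)
n_5 = (-0.9758, -0.2186)
n_6 = (+0.2956, -0.9553)
  (0,1): δ = 154.01°  ·
  (0,2): δ = 123.96°  ·
  (0,3): δ = 75.25°  ·
  (0,4): δ = 12.37°  ✓
  (0,5): δ = 31.47°  ✓
  (0,6): δ = 126.03°  ·
  (1,2): δ = 149.95°  ·
  (1,3): δ = 101.23°  ·
  (1,4): δ = 38.36°  ✓
  (1,5): δ = 5.48°  ✓
  (1,6): δ = 100.04°  ·
  (2,3): δ = 131.29°  ·
  (2,4): δ = 68.41°  ·
  (2,5): δ = 24.57°  ✓
  (2,6): δ = 69.99°  ·
  (3,4): δ = 117.13°  ·
  (3,5): δ = 73.29°  ·
  (3,6): δ = 21.28°  ✓
  (4,5): δ = 136.16°  ·
  (4,6): δ = 41.59°  ✓
  (5,6): δ = 85.43°  ·
antipodal pairs: 7

count = 7; pairs: (0,4), (0,5), (1,4), (1,5), (2,5), (3,6), (4,6)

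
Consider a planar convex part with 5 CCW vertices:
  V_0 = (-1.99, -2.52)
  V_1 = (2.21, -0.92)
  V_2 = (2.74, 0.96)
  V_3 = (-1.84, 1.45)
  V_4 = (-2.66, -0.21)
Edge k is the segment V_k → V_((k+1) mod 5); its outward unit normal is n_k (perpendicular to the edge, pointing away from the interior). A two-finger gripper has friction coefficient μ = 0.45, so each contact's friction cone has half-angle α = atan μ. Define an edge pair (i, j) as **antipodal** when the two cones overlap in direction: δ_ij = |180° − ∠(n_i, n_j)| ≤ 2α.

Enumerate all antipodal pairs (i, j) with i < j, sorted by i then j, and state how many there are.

count = 4; pairs: (0,2), (0,3), (1,3), (1,4)

α = atan 0.45 = 24.23°;  2α = 48.46°
n_0 = (+0.3560, -0.9345)
n_1 = (+0.9625, -0.2713)
n_2 = (+0.1064, +0.9943)
n_3 = (-0.8966, +0.4429)
n_4 = (-0.9604, -0.2786)
  (0,1): δ = 126.60°  ·
  (0,2): δ = 26.96°  ✓
  (0,3): δ = 42.86°  ✓
  (0,4): δ = 85.32°  ·
  (1,2): δ = 80.36°  ·
  (1,3): δ = 10.54°  ✓
  (1,4): δ = 31.92°  ✓
  (2,3): δ = 110.18°  ·
  (2,4): δ = 67.72°  ·
  (3,4): δ = 137.54°  ·
antipodal pairs: 4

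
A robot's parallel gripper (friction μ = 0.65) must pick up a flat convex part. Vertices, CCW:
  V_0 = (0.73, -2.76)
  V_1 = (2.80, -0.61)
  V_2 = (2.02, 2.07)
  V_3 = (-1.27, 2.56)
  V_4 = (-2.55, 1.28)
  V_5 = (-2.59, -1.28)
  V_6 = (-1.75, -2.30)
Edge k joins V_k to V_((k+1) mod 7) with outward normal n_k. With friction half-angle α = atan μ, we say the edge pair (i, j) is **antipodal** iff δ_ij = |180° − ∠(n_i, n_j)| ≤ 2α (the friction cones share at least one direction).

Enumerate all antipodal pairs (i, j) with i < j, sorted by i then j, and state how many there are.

α = atan 0.65 = 33.02°;  2α = 66.05°
n_0 = (+0.7204, -0.6936)
n_1 = (+0.9602, +0.2794)
n_2 = (+0.1473, +0.9891)
n_3 = (-0.7071, +0.7071)
n_4 = (-0.9999, +0.0156)
n_5 = (-0.7719, -0.6357)
n_6 = (-0.1824, -0.9832)
  (0,1): δ = 119.86°  ·
  (0,2): δ = 54.56°  ✓
  (0,3): δ = 1.09°  ✓
  (0,4): δ = 43.02°  ✓
  (0,5): δ = 83.39°  ·
  (0,6): δ = 123.41°  ·
  (1,2): δ = 114.70°  ·
  (1,3): δ = 61.23°  ✓
  (1,4): δ = 17.12°  ✓
  (1,5): δ = 23.25°  ✓
  (1,6): δ = 63.26°  ✓
  (2,3): δ = 126.53°  ·
  (2,4): δ = 82.42°  ·
  (2,5): δ = 42.06°  ✓
  (2,6): δ = 2.04°  ✓
  (3,4): δ = 135.90°  ·
  (3,5): δ = 95.53°  ·
  (3,6): δ = 55.51°  ✓
  (4,5): δ = 139.63°  ·
  (4,6): δ = 99.61°  ·
  (5,6): δ = 139.98°  ·
antipodal pairs: 10

count = 10; pairs: (0,2), (0,3), (0,4), (1,3), (1,4), (1,5), (1,6), (2,5), (2,6), (3,6)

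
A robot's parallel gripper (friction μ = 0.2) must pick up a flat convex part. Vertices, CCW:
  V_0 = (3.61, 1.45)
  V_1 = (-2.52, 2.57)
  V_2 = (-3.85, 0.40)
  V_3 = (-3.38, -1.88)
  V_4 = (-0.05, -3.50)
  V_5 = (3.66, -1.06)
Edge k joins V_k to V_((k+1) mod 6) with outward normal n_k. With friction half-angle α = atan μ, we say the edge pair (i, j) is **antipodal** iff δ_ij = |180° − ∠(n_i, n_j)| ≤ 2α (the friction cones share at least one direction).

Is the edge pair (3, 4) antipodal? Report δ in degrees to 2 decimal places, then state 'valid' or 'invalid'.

α = atan 0.2 = 11.31°;  2α = 22.62°
edge 3: e_3 = (+3.33, -1.62);  n_3 = (-0.4375, -0.8992)
edge 4: e_4 = (+3.71, +2.44);  n_4 = (+0.5495, -0.8355)
∠(n_3, n_4) = 59.27°
δ = |180° − 59.27°| = 120.73°
120.73° > 2α = 22.62°  →  invalid

δ = 120.73°, invalid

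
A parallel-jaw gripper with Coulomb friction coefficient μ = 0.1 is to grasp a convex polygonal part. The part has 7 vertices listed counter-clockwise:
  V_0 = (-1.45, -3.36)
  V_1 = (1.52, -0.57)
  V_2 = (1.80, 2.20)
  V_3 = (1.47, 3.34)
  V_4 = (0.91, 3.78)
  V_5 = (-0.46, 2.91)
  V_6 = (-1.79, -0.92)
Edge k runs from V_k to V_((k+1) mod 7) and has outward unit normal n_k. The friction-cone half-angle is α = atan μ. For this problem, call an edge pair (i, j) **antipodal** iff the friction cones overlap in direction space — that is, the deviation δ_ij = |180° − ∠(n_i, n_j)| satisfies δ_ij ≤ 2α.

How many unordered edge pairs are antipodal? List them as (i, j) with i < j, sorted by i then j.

α = atan 0.1 = 5.71°;  2α = 11.42°
n_0 = (+0.6847, -0.7288)
n_1 = (+0.9949, -0.1006)
n_2 = (+0.9606, +0.2781)
n_3 = (+0.6178, +0.7863)
n_4 = (-0.5361, +0.8442)
n_5 = (-0.9447, +0.3280)
n_6 = (-0.9904, -0.1380)
  (0,1): δ = 138.98°  ·
  (0,2): δ = 117.07°  ·
  (0,3): δ = 81.37°  ·
  (0,4): δ = 10.79°  ✓
  (0,5): δ = 27.64°  ·
  (0,6): δ = 54.72°  ·
  (1,2): δ = 158.08°  ·
  (1,3): δ = 122.39°  ·
  (1,4): δ = 51.81°  ·
  (1,5): δ = 13.38°  ·
  (1,6): δ = 13.70°  ·
  (2,3): δ = 144.30°  ·
  (2,4): δ = 73.73°  ·
  (2,5): δ = 35.29°  ·
  (2,6): δ = 8.21°  ✓
  (3,4): δ = 109.43°  ·
  (3,5): δ = 70.99°  ·
  (3,6): δ = 43.91°  ·
  (4,5): δ = 141.57°  ·
  (4,6): δ = 114.48°  ·
  (5,6): δ = 152.92°  ·
antipodal pairs: 2

count = 2; pairs: (0,4), (2,6)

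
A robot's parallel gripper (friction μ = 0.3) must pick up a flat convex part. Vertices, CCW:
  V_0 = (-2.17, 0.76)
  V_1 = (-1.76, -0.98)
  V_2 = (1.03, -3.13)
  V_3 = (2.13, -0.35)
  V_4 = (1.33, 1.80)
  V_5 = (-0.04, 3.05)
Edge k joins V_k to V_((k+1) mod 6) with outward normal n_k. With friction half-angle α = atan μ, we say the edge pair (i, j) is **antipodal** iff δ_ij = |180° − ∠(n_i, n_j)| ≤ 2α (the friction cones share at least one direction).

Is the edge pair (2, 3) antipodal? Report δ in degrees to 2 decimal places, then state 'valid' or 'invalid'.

α = atan 0.3 = 16.70°;  2α = 33.40°
edge 2: e_2 = (+1.10, +2.78);  n_2 = (+0.9299, -0.3679)
edge 3: e_3 = (-0.80, +2.15);  n_3 = (+0.9372, +0.3487)
∠(n_2, n_3) = 42.00°
δ = |180° − 42.00°| = 138.00°
138.00° > 2α = 33.40°  →  invalid

δ = 138.00°, invalid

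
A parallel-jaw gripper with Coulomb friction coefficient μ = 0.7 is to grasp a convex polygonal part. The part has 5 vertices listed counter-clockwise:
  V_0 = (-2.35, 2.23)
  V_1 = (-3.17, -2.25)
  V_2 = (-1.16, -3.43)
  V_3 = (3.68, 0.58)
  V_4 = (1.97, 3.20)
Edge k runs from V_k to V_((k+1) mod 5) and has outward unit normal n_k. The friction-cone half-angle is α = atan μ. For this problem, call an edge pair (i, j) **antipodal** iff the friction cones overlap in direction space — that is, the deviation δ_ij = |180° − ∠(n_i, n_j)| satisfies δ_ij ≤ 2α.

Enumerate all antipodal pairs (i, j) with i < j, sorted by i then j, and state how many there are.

α = atan 0.7 = 34.99°;  2α = 69.98°
n_0 = (-0.9837, +0.1800)
n_1 = (-0.5063, -0.8624)
n_2 = (+0.6380, -0.7700)
n_3 = (+0.8374, +0.5466)
n_4 = (-0.2191, +0.9757)
  (0,1): δ = 110.04°  ·
  (0,2): δ = 39.99°  ✓
  (0,3): δ = 43.50°  ✓
  (0,4): δ = 113.03°  ·
  (1,2): δ = 109.94°  ·
  (1,3): δ = 26.45°  ✓
  (1,4): δ = 43.07°  ✓
  (2,3): δ = 96.51°  ·
  (2,4): δ = 26.99°  ✓
  (3,4): δ = 110.48°  ·
antipodal pairs: 5

count = 5; pairs: (0,2), (0,3), (1,3), (1,4), (2,4)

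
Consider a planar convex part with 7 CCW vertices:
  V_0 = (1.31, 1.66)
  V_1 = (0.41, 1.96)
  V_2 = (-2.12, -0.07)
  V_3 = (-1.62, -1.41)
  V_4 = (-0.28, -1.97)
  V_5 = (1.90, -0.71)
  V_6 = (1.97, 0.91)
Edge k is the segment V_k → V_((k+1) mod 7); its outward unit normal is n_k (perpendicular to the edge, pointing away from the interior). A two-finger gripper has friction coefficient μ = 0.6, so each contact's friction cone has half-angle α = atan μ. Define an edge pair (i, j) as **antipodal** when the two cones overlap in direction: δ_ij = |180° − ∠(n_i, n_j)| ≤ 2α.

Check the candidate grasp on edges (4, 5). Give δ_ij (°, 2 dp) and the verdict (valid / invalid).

α = atan 0.6 = 30.96°;  2α = 61.93°
edge 4: e_4 = (+2.18, +1.26);  n_4 = (+0.5004, -0.8658)
edge 5: e_5 = (+0.07, +1.62);  n_5 = (+0.9991, -0.0432)
∠(n_4, n_5) = 57.50°
δ = |180° − 57.50°| = 122.50°
122.50° > 2α = 61.93°  →  invalid

δ = 122.50°, invalid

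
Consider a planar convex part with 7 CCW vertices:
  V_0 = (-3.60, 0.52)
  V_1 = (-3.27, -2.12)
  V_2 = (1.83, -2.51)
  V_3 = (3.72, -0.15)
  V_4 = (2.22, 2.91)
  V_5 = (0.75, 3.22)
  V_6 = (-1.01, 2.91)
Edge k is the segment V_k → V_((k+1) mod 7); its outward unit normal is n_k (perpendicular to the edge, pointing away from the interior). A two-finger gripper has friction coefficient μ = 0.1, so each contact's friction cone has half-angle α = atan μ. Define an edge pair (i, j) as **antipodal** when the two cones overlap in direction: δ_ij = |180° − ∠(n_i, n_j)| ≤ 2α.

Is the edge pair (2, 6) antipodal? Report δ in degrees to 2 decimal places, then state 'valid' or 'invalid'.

δ = 8.61°, valid

α = atan 0.1 = 5.71°;  2α = 11.42°
edge 2: e_2 = (+1.89, +2.36);  n_2 = (+0.7805, -0.6251)
edge 6: e_6 = (-2.59, -2.39);  n_6 = (-0.6782, +0.7349)
∠(n_2, n_6) = 171.39°
δ = |180° − 171.39°| = 8.61°
8.61° ≤ 2α = 11.42°  →  valid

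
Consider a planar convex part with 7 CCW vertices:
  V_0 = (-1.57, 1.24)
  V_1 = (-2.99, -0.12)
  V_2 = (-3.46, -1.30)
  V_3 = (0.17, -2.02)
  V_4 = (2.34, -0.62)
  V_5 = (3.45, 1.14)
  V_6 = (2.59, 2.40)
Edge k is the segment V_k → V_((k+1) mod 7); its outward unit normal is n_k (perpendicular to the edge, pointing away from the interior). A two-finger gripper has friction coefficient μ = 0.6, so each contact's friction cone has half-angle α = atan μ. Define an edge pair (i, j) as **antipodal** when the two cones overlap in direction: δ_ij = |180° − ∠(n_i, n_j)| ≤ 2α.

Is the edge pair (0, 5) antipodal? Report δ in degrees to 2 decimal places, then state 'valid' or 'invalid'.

δ = 80.55°, invalid

α = atan 0.6 = 30.96°;  2α = 61.93°
edge 0: e_0 = (-1.42, -1.36);  n_0 = (-0.6917, +0.7222)
edge 5: e_5 = (-0.86, +1.26);  n_5 = (+0.8259, +0.5637)
∠(n_0, n_5) = 99.45°
δ = |180° − 99.45°| = 80.55°
80.55° > 2α = 61.93°  →  invalid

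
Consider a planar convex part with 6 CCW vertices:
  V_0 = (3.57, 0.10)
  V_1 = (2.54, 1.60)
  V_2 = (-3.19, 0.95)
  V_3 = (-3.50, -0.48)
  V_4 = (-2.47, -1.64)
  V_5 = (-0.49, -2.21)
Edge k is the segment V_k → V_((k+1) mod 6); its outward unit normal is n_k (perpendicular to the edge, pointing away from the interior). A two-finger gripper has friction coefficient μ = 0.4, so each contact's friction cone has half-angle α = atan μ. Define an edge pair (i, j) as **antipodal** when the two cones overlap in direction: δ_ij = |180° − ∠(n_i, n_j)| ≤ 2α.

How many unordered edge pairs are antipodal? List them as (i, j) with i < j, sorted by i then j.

α = atan 0.4 = 21.80°;  2α = 43.60°
n_0 = (+0.8244, +0.5661)
n_1 = (-0.1127, +0.9936)
n_2 = (-0.9773, +0.2119)
n_3 = (-0.7478, -0.6640)
n_4 = (-0.2766, -0.9610)
n_5 = (+0.4945, -0.8692)
  (0,1): δ = 118.00°  ·
  (0,2): δ = 46.71°  ·
  (0,3): δ = 7.13°  ✓
  (0,4): δ = 39.46°  ✓
  (0,5): δ = 85.16°  ·
  (1,2): δ = 108.70°  ·
  (1,3): δ = 54.87°  ·
  (1,4): δ = 22.53°  ✓
  (1,5): δ = 23.17°  ✓
  (2,3): δ = 126.17°  ·
  (2,4): δ = 93.83°  ·
  (2,5): δ = 48.13°  ·
  (3,4): δ = 147.66°  ·
  (3,5): δ = 101.96°  ·
  (4,5): δ = 134.30°  ·
antipodal pairs: 4

count = 4; pairs: (0,3), (0,4), (1,4), (1,5)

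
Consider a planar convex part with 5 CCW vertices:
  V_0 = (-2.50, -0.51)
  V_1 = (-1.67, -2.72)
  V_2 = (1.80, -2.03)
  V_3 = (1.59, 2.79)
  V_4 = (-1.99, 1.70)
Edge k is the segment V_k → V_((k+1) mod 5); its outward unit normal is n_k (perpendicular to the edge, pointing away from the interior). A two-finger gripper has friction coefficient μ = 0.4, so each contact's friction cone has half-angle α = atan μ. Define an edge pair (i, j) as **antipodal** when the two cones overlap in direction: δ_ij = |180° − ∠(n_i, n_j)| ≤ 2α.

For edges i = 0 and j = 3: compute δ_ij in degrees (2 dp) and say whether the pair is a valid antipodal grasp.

α = atan 0.4 = 21.80°;  2α = 43.60°
edge 0: e_0 = (+0.83, -2.21);  n_0 = (-0.9362, -0.3516)
edge 3: e_3 = (-3.58, -1.09);  n_3 = (-0.2913, +0.9566)
∠(n_0, n_3) = 93.65°
δ = |180° − 93.65°| = 86.35°
86.35° > 2α = 43.60°  →  invalid

δ = 86.35°, invalid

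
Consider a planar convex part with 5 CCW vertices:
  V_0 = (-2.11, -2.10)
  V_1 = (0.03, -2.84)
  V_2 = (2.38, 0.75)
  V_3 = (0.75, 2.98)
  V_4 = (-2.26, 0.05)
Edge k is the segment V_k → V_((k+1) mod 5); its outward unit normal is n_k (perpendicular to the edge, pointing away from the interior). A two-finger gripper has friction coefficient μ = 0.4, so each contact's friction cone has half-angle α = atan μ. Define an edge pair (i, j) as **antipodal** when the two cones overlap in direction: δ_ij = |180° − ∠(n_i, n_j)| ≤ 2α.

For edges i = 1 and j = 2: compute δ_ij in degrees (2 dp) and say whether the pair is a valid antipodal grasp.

α = atan 0.4 = 21.80°;  2α = 43.60°
edge 1: e_1 = (+2.35, +3.59);  n_1 = (+0.8367, -0.5477)
edge 2: e_2 = (-1.63, +2.23);  n_2 = (+0.8073, +0.5901)
∠(n_1, n_2) = 69.37°
δ = |180° − 69.37°| = 110.63°
110.63° > 2α = 43.60°  →  invalid

δ = 110.63°, invalid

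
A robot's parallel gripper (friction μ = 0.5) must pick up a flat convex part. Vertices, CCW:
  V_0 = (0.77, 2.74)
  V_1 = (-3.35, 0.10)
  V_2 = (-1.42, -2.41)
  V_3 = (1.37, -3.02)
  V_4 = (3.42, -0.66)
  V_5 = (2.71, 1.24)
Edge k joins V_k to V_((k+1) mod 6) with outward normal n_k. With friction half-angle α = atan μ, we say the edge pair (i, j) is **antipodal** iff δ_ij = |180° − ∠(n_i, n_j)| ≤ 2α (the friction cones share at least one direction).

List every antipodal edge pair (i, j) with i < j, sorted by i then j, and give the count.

α = atan 0.5 = 26.57°;  2α = 53.13°
n_0 = (-0.5395, +0.8420)
n_1 = (-0.7927, -0.6096)
n_2 = (-0.2136, -0.9769)
n_3 = (+0.7549, -0.6558)
n_4 = (+0.9367, +0.3500)
n_5 = (+0.6117, +0.7911)
  (0,1): δ = 85.09°  ·
  (0,2): δ = 44.98°  ✓
  (0,3): δ = 16.37°  ✓
  (0,4): δ = 77.84°  ·
  (0,5): δ = 109.64°  ·
  (1,2): δ = 139.89°  ·
  (1,3): δ = 78.54°  ·
  (1,4): δ = 17.07°  ✓
  (1,5): δ = 14.73°  ✓
  (2,3): δ = 118.65°  ·
  (2,4): δ = 57.18°  ·
  (2,5): δ = 25.38°  ✓
  (3,4): δ = 118.53°  ·
  (3,5): δ = 86.73°  ·
  (4,5): δ = 148.20°  ·
antipodal pairs: 5

count = 5; pairs: (0,2), (0,3), (1,4), (1,5), (2,5)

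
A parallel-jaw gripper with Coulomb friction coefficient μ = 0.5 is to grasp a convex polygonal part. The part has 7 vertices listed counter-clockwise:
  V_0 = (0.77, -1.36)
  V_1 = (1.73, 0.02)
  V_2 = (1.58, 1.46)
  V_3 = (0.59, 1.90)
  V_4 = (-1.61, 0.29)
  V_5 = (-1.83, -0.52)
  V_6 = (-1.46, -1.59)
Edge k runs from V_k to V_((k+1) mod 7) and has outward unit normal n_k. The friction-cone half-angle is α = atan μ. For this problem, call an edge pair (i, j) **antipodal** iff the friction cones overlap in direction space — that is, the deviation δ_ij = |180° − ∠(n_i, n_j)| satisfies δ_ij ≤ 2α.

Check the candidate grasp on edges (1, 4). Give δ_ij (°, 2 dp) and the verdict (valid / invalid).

α = atan 0.5 = 26.57°;  2α = 53.13°
edge 1: e_1 = (-0.15, +1.44);  n_1 = (+0.9946, +0.1036)
edge 4: e_4 = (-0.22, -0.81);  n_4 = (-0.9650, +0.2621)
∠(n_1, n_4) = 158.86°
δ = |180° − 158.86°| = 21.14°
21.14° ≤ 2α = 53.13°  →  valid

δ = 21.14°, valid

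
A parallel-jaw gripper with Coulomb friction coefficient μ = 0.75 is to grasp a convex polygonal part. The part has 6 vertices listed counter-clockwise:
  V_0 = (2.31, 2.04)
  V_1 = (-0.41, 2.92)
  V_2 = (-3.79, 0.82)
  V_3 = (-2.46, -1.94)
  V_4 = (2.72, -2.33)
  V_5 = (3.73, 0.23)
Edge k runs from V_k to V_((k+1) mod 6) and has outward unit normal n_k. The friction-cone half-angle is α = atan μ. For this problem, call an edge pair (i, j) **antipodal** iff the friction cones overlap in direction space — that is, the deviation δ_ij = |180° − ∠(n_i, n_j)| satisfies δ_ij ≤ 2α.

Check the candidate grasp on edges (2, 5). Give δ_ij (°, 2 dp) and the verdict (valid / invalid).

α = atan 0.75 = 36.87°;  2α = 73.74°
edge 2: e_2 = (+1.33, -2.76);  n_2 = (-0.9009, -0.4341)
edge 5: e_5 = (-1.42, +1.81);  n_5 = (+0.7868, +0.6172)
∠(n_2, n_5) = 167.61°
δ = |180° − 167.61°| = 12.39°
12.39° ≤ 2α = 73.74°  →  valid

δ = 12.39°, valid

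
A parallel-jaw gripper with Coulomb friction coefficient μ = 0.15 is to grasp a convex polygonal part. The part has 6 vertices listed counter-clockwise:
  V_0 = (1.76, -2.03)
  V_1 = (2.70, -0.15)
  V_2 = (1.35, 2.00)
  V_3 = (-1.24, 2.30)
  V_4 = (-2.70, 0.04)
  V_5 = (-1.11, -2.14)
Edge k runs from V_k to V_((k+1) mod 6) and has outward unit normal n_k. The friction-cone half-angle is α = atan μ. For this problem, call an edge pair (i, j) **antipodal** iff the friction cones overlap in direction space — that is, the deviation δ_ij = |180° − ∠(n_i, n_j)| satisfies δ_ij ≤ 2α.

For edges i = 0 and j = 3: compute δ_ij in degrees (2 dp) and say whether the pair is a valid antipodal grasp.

α = atan 0.15 = 8.53°;  2α = 17.06°
edge 0: e_0 = (+0.94, +1.88);  n_0 = (+0.8944, -0.4472)
edge 3: e_3 = (-1.46, -2.26);  n_3 = (-0.8400, +0.5426)
∠(n_0, n_3) = 173.70°
δ = |180° − 173.70°| = 6.30°
6.30° ≤ 2α = 17.06°  →  valid

δ = 6.30°, valid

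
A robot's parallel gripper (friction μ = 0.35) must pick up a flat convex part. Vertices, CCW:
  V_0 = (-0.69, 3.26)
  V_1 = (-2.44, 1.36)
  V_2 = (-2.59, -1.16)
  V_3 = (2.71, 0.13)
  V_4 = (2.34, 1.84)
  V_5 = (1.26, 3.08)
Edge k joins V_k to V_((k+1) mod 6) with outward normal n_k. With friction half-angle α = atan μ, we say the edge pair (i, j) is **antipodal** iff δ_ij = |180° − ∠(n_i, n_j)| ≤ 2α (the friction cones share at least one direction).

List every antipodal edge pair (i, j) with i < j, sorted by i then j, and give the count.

count = 3; pairs: (0,2), (1,3), (2,5)

α = atan 0.35 = 19.29°;  2α = 38.58°
n_0 = (-0.7355, +0.6775)
n_1 = (-0.9982, +0.0594)
n_2 = (+0.2365, -0.9716)
n_3 = (+0.9774, +0.2115)
n_4 = (+0.7541, +0.6568)
n_5 = (+0.0919, +0.9958)
  (0,1): δ = 140.76°  ·
  (0,2): δ = 33.67°  ✓
  (0,3): δ = 54.86°  ·
  (0,4): δ = 83.70°  ·
  (0,5): δ = 127.37°  ·
  (1,2): δ = 72.91°  ·
  (1,3): δ = 15.62°  ✓
  (1,4): δ = 44.46°  ·
  (1,5): δ = 88.13°  ·
  (2,3): δ = 91.47°  ·
  (2,4): δ = 62.62°  ·
  (2,5): δ = 18.95°  ✓
  (3,4): δ = 151.15°  ·
  (3,5): δ = 107.48°  ·
  (4,5): δ = 136.33°  ·
antipodal pairs: 3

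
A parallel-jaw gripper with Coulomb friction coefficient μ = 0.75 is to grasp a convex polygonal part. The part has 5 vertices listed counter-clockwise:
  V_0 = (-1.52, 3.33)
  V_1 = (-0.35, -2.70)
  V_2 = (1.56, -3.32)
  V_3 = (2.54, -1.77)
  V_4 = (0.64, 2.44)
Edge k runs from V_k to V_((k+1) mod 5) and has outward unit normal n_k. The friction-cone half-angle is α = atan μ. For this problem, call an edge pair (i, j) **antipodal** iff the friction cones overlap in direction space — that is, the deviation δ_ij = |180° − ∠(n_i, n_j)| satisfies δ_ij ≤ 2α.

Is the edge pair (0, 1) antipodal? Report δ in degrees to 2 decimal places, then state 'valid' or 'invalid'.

δ = 118.96°, invalid

α = atan 0.75 = 36.87°;  2α = 73.74°
edge 0: e_0 = (+1.17, -6.03);  n_0 = (-0.9817, -0.1905)
edge 1: e_1 = (+1.91, -0.62);  n_1 = (-0.3087, -0.9511)
∠(n_0, n_1) = 61.04°
δ = |180° − 61.04°| = 118.96°
118.96° > 2α = 73.74°  →  invalid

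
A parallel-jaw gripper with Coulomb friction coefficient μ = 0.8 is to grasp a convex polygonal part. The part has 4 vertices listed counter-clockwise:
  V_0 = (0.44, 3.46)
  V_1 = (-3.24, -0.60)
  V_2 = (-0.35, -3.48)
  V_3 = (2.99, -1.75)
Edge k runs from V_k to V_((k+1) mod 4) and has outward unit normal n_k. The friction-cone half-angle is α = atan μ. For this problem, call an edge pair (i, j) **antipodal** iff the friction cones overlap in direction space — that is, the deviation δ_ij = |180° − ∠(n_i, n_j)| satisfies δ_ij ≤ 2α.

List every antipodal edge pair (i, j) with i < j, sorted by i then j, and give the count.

α = atan 0.8 = 38.66°;  2α = 77.32°
n_0 = (-0.7409, +0.6716)
n_1 = (-0.7059, -0.7083)
n_2 = (+0.4599, -0.8880)
n_3 = (+0.8982, +0.4396)
  (0,1): δ = 92.71°  ·
  (0,2): δ = 20.43°  ✓
  (0,3): δ = 68.27°  ✓
  (1,2): δ = 107.72°  ·
  (1,3): δ = 19.02°  ✓
  (2,3): δ = 91.30°  ·
antipodal pairs: 3

count = 3; pairs: (0,2), (0,3), (1,3)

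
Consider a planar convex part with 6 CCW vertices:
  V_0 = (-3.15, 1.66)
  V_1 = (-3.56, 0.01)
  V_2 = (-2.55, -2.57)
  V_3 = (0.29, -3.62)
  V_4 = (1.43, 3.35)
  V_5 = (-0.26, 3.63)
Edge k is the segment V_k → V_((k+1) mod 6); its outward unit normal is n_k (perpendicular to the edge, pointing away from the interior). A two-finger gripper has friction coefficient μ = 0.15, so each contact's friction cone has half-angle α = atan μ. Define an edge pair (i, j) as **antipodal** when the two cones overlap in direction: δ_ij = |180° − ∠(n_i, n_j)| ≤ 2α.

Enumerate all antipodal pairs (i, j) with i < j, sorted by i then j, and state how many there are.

α = atan 0.15 = 8.53°;  2α = 17.06°
n_0 = (-0.9705, +0.2412)
n_1 = (-0.9312, -0.3645)
n_2 = (-0.3468, -0.9379)
n_3 = (+0.9869, -0.1614)
n_4 = (+0.1635, +0.9866)
n_5 = (-0.5632, +0.8263)
  (0,1): δ = 144.67°  ·
  (0,2): δ = 96.34°  ·
  (0,3): δ = 4.67°  ✓
  (0,4): δ = 94.55°  ·
  (0,5): δ = 138.24°  ·
  (1,2): δ = 131.67°  ·
  (1,3): δ = 30.67°  ·
  (1,4): δ = 59.21°  ·
  (1,5): δ = 102.90°  ·
  (2,3): δ = 79.00°  ·
  (2,4): δ = 10.88°  ✓
  (2,5): δ = 54.57°  ·
  (3,4): δ = 90.12°  ·
  (3,5): δ = 46.43°  ·
  (4,5): δ = 136.31°  ·
antipodal pairs: 2

count = 2; pairs: (0,3), (2,4)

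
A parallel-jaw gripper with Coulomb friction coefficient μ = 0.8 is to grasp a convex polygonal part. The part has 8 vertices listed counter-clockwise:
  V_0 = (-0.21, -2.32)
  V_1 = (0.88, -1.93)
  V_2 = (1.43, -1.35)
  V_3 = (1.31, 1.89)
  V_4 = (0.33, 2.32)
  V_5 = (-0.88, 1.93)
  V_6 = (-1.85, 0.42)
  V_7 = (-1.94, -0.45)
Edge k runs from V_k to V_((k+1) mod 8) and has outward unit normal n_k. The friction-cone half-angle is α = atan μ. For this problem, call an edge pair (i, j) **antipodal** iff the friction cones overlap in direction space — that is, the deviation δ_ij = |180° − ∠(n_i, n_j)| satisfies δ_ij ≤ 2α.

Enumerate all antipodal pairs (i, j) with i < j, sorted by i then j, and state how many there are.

α = atan 0.8 = 38.66°;  2α = 77.32°
n_0 = (+0.3369, -0.9415)
n_1 = (+0.7256, -0.6881)
n_2 = (+0.9993, +0.0370)
n_3 = (+0.4018, +0.9157)
n_4 = (-0.3068, +0.9518)
n_5 = (-0.8414, +0.5405)
n_6 = (-0.9947, +0.1029)
n_7 = (-0.7341, -0.6791)
  (0,1): δ = 153.17°  ·
  (0,2): δ = 107.57°  ·
  (0,3): δ = 43.38°  ✓
  (0,4): δ = 1.82°  ✓
  (0,5): δ = 37.60°  ✓
  (0,6): δ = 64.41°  ✓
  (0,7): δ = 113.09°  ·
  (1,2): δ = 134.40°  ·
  (1,3): δ = 70.21°  ✓
  (1,4): δ = 28.66°  ✓
  (1,5): δ = 10.76°  ✓
  (1,6): δ = 37.57°  ✓
  (1,7): δ = 86.25°  ·
  (2,3): δ = 115.81°  ·
  (2,4): δ = 74.26°  ✓
  (2,5): δ = 34.84°  ✓
  (2,6): δ = 8.03°  ✓
  (2,7): δ = 40.65°  ✓
  (3,4): δ = 138.44°  ·
  (3,5): δ = 99.03°  ·
  (3,6): δ = 72.22°  ✓
  (3,7): δ = 23.54°  ✓
  (4,5): δ = 140.58°  ·
  (4,6): δ = 113.77°  ·
  (4,7): δ = 65.09°  ✓
  (5,6): δ = 153.19°  ·
  (5,7): δ = 104.51°  ·
  (6,7): δ = 131.32°  ·
antipodal pairs: 15

count = 15; pairs: (0,3), (0,4), (0,5), (0,6), (1,3), (1,4), (1,5), (1,6), (2,4), (2,5), (2,6), (2,7), (3,6), (3,7), (4,7)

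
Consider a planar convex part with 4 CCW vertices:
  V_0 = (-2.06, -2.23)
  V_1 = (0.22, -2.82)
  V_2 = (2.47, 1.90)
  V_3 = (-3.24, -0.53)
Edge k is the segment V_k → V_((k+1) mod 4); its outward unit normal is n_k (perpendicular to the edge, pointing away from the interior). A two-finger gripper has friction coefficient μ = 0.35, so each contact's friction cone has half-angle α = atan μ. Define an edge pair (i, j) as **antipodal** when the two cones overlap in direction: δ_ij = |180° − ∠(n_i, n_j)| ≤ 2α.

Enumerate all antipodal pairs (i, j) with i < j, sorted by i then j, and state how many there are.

α = atan 0.35 = 19.29°;  2α = 38.58°
n_0 = (-0.2505, -0.9681)
n_1 = (+0.9027, -0.4303)
n_2 = (-0.3916, +0.9201)
n_3 = (-0.8215, -0.5702)
  (0,1): δ = 100.98°  ·
  (0,2): δ = 37.56°  ✓
  (0,3): δ = 139.27°  ·
  (1,2): δ = 41.46°  ·
  (1,3): δ = 60.25°  ·
  (2,3): δ = 78.29°  ·
antipodal pairs: 1

count = 1; pairs: (0,2)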